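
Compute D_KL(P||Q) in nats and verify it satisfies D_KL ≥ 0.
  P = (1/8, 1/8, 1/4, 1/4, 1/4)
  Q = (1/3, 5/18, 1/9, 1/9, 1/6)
0.2844 nats

KL divergence satisfies the Gibbs inequality: D_KL(P||Q) ≥ 0 for all distributions P, Q.

D_KL(P||Q) = Σ p(x) log(p(x)/q(x))
Term by term:
  x=0: 1/8 × log_e[(1/8)/(1/3)] = -0.1226
  x=1: 1/8 × log_e[(1/8)/(5/18)] = -0.0998
  x=2: 1/4 × log_e[(1/4)/(1/9)] = 0.2027
  x=3: 1/4 × log_e[(1/4)/(1/9)] = 0.2027
  x=4: 1/4 × log_e[(1/4)/(1/6)] = 0.1014
D_KL(P||Q) = 0.2844 nats

D_KL(P||Q) = 0.2844 ≥ 0 ✓

This non-negativity is a fundamental property: relative entropy cannot be negative because it measures how different Q is from P.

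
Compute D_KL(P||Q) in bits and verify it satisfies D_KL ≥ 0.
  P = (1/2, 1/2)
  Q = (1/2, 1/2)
0.0000 bits

KL divergence satisfies the Gibbs inequality: D_KL(P||Q) ≥ 0 for all distributions P, Q.

D_KL(P||Q) = Σ p(x) log(p(x)/q(x))
Term by term:
  x=0: 1/2 × log_2[(1/2)/(1/2)] = 0.0000
  x=1: 1/2 × log_2[(1/2)/(1/2)] = 0.0000
D_KL(P||Q) = 0.0000 bits

D_KL(P||Q) = 0.0000 ≥ 0 ✓

This non-negativity is a fundamental property: relative entropy cannot be negative because it measures how different Q is from P.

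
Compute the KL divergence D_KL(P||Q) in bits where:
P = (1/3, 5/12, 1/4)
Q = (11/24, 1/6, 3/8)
0.2514 bits

KL divergence: D_KL(P||Q) = Σ p(x) log(p(x)/q(x))

Computing term by term:
  x=0: 1/3 × log_2[(1/3)/(11/24)] = 1/3 × -0.4594 = -0.1531
  x=1: 5/12 × log_2[(5/12)/(1/6)] = 5/12 × 1.3219 = 0.5508
  x=2: 1/4 × log_2[(1/4)/(3/8)] = 1/4 × -0.5850 = -0.1462

D_KL(P||Q) = 0.2514 bits

Note: KL divergence is always non-negative and equals 0 iff P = Q.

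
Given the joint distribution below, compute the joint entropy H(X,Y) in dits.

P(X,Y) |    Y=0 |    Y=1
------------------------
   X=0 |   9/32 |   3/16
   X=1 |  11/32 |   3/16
0.5870 dits

Joint entropy is H(X,Y) = -Σ_{x,y} p(x,y) log p(x,y).

Summing over all non-zero entries:
H(X,Y) = -[9/32·log_10(9/32) + 3/16·log_10(3/16) + 11/32·log_10(11/32) + 3/16·log_10(3/16)]
H(X,Y) = 0.5870 dits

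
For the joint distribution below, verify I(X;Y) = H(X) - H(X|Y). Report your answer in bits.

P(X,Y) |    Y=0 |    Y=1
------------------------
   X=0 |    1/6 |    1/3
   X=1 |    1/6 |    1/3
I(X;Y) = 0.0000 bits

Mutual information has multiple equivalent forms:
- I(X;Y) = H(X) - H(X|Y)
- I(X;Y) = H(Y) - H(Y|X)
- I(X;Y) = H(X) + H(Y) - H(X,Y)

Computing all quantities:
H(X) = 1.0000, H(Y) = 0.9183, H(X,Y) = 1.9183
H(X|Y) = 1.0000, H(Y|X) = 0.9183

Verification:
H(X) - H(X|Y) = 1.0000 - 1.0000 = 0.0000
H(Y) - H(Y|X) = 0.9183 - 0.9183 = 0.0000
H(X) + H(Y) - H(X,Y) = 1.0000 + 0.9183 - 1.9183 = 0.0000

All forms give I(X;Y) = 0.0000 bits. ✓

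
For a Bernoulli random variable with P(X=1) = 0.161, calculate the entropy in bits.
0.6367 bits

The binary entropy function is:
H(p) = -p log(p) - (1-p) log(1-p)

H(0.161) = -0.161 × log_2(0.161) - 0.839 × log_2(0.839)
H(0.161) = 0.6367 bits

Note: Binary entropy is maximized at p=0.5 (H=1 bit) and minimized at p=0 or p=1 (H=0).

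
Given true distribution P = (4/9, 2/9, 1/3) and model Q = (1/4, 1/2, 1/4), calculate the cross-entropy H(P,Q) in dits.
0.5352 dits

Cross-entropy: H(P,Q) = -Σ p(x) log q(x)

Alternatively: H(P,Q) = H(P) + D_KL(P||Q)
H(P) = 0.4607 dits
D_KL(P||Q) = 0.0744 dits

H(P,Q) = 0.4607 + 0.0744 = 0.5352 dits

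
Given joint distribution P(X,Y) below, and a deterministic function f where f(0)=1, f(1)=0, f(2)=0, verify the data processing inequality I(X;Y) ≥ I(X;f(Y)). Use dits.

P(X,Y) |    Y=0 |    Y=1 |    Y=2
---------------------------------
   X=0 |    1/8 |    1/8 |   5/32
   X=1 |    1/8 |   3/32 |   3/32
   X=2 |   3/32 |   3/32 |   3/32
I(X;Y) = 0.0019, I(X;f(Y)) = 0.0015, inequality holds: 0.0019 ≥ 0.0015

Data Processing Inequality: For any Markov chain X → Y → Z, we have I(X;Y) ≥ I(X;Z).

Here Z = f(Y) is a deterministic function of Y, forming X → Y → Z.

Original I(X;Y) = 0.0019 dits

After applying f:
P(X,Z) where Z=f(Y):
- P(X,Z=0) = P(X,Y=1) + P(X,Y=2)
- P(X,Z=1) = P(X,Y=0)

I(X;Z) = I(X;f(Y)) = 0.0015 dits

Verification: 0.0019 ≥ 0.0015 ✓

Information cannot be created by processing; the function f can only lose information about X.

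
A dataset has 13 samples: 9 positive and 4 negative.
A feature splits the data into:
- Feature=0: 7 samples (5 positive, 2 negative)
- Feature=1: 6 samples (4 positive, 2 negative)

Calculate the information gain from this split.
0.0019 bits

Information Gain = H(Y) - H(Y|Feature)

Before split:
P(positive) = 9/13 = 0.6923
H(Y) = 0.8905 bits

After split:
Feature=0: H = 0.8631 bits (weight = 7/13)
Feature=1: H = 0.9183 bits (weight = 6/13)
H(Y|Feature) = (7/13)×0.8631 + (6/13)×0.9183 = 0.8886 bits

Information Gain = 0.8905 - 0.8886 = 0.0019 bits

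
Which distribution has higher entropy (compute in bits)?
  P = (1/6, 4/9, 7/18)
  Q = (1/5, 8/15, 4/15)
P

Computing entropies in bits:
H(P) = 1.4807
H(Q) = 1.4566

Distribution P has higher entropy.

Intuition: The distribution closer to uniform (more spread out) has higher entropy.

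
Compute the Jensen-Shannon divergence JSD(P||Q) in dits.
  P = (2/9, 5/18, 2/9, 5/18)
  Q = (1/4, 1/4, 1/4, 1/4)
0.0007 dits

Jensen-Shannon divergence is:
JSD(P||Q) = 0.5 × D_KL(P||M) + 0.5 × D_KL(Q||M)
where M = 0.5 × (P + Q) is the mixture distribution.

M = 0.5 × (2/9, 5/18, 2/9, 5/18) + 0.5 × (1/4, 1/4, 1/4, 1/4) = (0.236111, 0.263889, 0.236111, 0.263889)

D_KL(P||M) = 0.0007 dits
D_KL(Q||M) = 0.0007 dits

JSD(P||Q) = 0.5 × 0.0007 + 0.5 × 0.0007 = 0.0007 dits

Unlike KL divergence, JSD is symmetric and bounded: 0 ≤ JSD ≤ log(2).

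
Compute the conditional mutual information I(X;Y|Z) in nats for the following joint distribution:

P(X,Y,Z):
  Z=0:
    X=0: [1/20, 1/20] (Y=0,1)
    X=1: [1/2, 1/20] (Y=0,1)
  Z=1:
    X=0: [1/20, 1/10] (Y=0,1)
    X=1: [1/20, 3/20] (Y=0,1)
0.0436 nats

Conditional mutual information: I(X;Y|Z) = H(X|Z) + H(Y|Z) - H(X,Y|Z)

H(Z) = 0.6474
H(X,Z) = 1.1655 → H(X|Z) = 0.5181
H(Y,Z) = 1.1359 → H(Y|Z) = 0.4885
H(X,Y,Z) = 1.6103 → H(X,Y|Z) = 0.9629

I(X;Y|Z) = 0.5181 + 0.4885 - 0.9629 = 0.0436 nats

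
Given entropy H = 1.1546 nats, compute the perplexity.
3.1728

Perplexity is e^H (or exp(H) for natural log).

H = 1.1546 nats
Perplexity = e^1.1546 = 3.1728

Interpretation: The model's uncertainty is equivalent to choosing uniformly among 3.2 options.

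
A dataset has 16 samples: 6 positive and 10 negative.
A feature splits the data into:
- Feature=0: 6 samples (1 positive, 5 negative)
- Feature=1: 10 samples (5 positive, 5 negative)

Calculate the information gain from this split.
0.0857 bits

Information Gain = H(Y) - H(Y|Feature)

Before split:
P(positive) = 6/16 = 0.3750
H(Y) = 0.9544 bits

After split:
Feature=0: H = 0.6500 bits (weight = 6/16)
Feature=1: H = 1.0000 bits (weight = 10/16)
H(Y|Feature) = (6/16)×0.6500 + (10/16)×1.0000 = 0.8688 bits

Information Gain = 0.9544 - 0.8688 = 0.0857 bits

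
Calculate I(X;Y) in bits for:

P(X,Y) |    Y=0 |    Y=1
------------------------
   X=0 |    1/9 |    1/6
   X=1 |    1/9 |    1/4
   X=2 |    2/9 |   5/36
0.0527 bits

Mutual information: I(X;Y) = H(X) + H(Y) - H(X,Y)

Marginals:
P(X) = (5/18, 13/36, 13/36), H(X) = 1.5746 bits
P(Y) = (4/9, 5/9), H(Y) = 0.9911 bits

Joint entropy: H(X,Y) = 2.5130 bits

I(X;Y) = 1.5746 + 0.9911 - 2.5130 = 0.0527 bits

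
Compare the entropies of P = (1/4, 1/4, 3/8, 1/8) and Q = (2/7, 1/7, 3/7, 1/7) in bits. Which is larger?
P

Computing entropies in bits:
H(P) = 1.9056
H(Q) = 1.8424

Distribution P has higher entropy.

Intuition: The distribution closer to uniform (more spread out) has higher entropy.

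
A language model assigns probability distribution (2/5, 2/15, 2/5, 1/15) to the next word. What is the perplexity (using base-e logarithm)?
3.2616

Perplexity is e^H (or exp(H) for natural log).

First, H = -Σ p log p = 1.1822 nats
Perplexity = e^1.1822 = 3.2616

Interpretation: The model's uncertainty is equivalent to choosing uniformly among 3.3 options.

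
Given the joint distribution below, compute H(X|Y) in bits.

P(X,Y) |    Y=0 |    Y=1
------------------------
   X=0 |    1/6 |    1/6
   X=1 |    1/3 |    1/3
0.9183 bits

Using the chain rule: H(X|Y) = H(X,Y) - H(Y)

First, compute H(X,Y) = 1.9183 bits

Marginal P(Y) = (1/2, 1/2)
H(Y) = 1.0000 bits

H(X|Y) = H(X,Y) - H(Y) = 1.9183 - 1.0000 = 0.9183 bits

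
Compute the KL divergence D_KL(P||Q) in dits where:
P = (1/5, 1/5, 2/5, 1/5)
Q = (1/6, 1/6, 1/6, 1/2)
0.1042 dits

KL divergence: D_KL(P||Q) = Σ p(x) log(p(x)/q(x))

Computing term by term:
  x=0: 1/5 × log_10[(1/5)/(1/6)] = 1/5 × 0.0792 = 0.0158
  x=1: 1/5 × log_10[(1/5)/(1/6)] = 1/5 × 0.0792 = 0.0158
  x=2: 2/5 × log_10[(2/5)/(1/6)] = 2/5 × 0.3802 = 0.1521
  x=3: 1/5 × log_10[(1/5)/(1/2)] = 1/5 × -0.3979 = -0.0796

D_KL(P||Q) = 0.1042 dits

Note: KL divergence is always non-negative and equals 0 iff P = Q.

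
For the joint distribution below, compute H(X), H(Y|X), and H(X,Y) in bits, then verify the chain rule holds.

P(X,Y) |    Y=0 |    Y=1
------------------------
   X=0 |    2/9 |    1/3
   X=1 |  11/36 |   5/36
H(X,Y) = 1.9287, H(X) = 0.9911, H(Y|X) = 0.9377 (all in bits)

Chain rule: H(X,Y) = H(X) + H(Y|X)

Left side — joint entropy directly:
H(X,Y) = -Σ p(x,y) log p(x,y) = 1.9287 bits

Right side — compute H(Y|X) from the conditional distributions:
P(X) = (5/9, 4/9), so H(X) = 0.9911 bits
H(Y|X) = Σ_x P(X=x) · H(Y|X=x):
  P(Y|X=0) = (2/5, 3/5), H(Y|X=0) = 0.9710, weight P(X=0) = 5/9
  P(Y|X=1) = (11/16, 5/16), H(Y|X=1) = 0.8960, weight P(X=1) = 4/9
H(Y|X) = 0.9377 bits

H(X) + H(Y|X) = 0.9911 + 0.9377 = 1.9287 bits

Both sides equal 1.9287 bits. ✓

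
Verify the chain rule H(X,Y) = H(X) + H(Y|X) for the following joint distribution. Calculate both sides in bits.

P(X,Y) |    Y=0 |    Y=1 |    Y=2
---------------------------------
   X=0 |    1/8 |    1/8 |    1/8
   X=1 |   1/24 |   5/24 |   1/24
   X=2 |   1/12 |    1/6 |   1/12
H(X,Y) = 3.0069, H(X) = 1.5774, H(Y|X) = 1.4294 (all in bits)

Chain rule: H(X,Y) = H(X) + H(Y|X)

Left side — joint entropy directly:
H(X,Y) = -Σ p(x,y) log p(x,y) = 3.0069 bits

Right side — compute H(Y|X) from the conditional distributions:
P(X) = (3/8, 7/24, 1/3), so H(X) = 1.5774 bits
H(Y|X) = Σ_x P(X=x) · H(Y|X=x):
  P(Y|X=0) = (1/3, 1/3, 1/3), H(Y|X=0) = 1.5850, weight P(X=0) = 3/8
  P(Y|X=1) = (1/7, 5/7, 1/7), H(Y|X=1) = 1.1488, weight P(X=1) = 7/24
  P(Y|X=2) = (1/4, 1/2, 1/4), H(Y|X=2) = 1.5000, weight P(X=2) = 1/3
H(Y|X) = 1.4294 bits

H(X) + H(Y|X) = 1.5774 + 1.4294 = 3.0069 bits

Both sides equal 3.0069 bits. ✓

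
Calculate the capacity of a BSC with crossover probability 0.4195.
0.0188 bits

For a binary symmetric channel (BSC) with error probability p:
Capacity C = 1 - H(p) bits per symbol

where H(p) = -p log₂(p) - (1-p) log₂(1-p) is the binary entropy function.

H(0.4195) = 0.9812 bits
C = 1 - 0.9812 = 0.0188 bits per symbol

This means we can reliably transmit up to 0.0188 bits of information per channel use.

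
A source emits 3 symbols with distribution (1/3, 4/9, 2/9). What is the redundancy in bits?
0.0545 bits

Redundancy measures how far a source is from maximum entropy:
R = H_max - H(X)

Maximum entropy for 3 symbols: H_max = log_2(3) = 1.5850 bits
Actual entropy: H(X) = 1.5305 bits
Redundancy: R = 1.5850 - 1.5305 = 0.0545 bits

This redundancy represents potential for compression: the source could be compressed by 0.0545 bits per symbol.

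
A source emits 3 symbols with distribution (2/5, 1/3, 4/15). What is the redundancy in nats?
0.0134 nats

Redundancy measures how far a source is from maximum entropy:
R = H_max - H(X)

Maximum entropy for 3 symbols: H_max = log_e(3) = 1.0986 nats
Actual entropy: H(X) = 1.0852 nats
Redundancy: R = 1.0986 - 1.0852 = 0.0134 nats

This redundancy represents potential for compression: the source could be compressed by 0.0134 nats per symbol.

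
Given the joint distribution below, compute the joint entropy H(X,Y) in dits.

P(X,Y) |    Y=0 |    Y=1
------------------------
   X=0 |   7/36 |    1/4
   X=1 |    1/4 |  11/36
0.5967 dits

Joint entropy is H(X,Y) = -Σ_{x,y} p(x,y) log p(x,y).

Summing over all non-zero entries:
H(X,Y) = -[7/36·log_10(7/36) + 1/4·log_10(1/4) + 1/4·log_10(1/4) + 11/36·log_10(11/36)]
H(X,Y) = 0.5967 dits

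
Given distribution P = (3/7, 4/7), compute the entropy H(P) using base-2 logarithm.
0.9852 bits

Shannon entropy is H(X) = -Σ p(x) log p(x).

For P = (3/7, 4/7):
H = -3/7 × log_2(3/7) -4/7 × log_2(4/7)
H = 0.9852 bits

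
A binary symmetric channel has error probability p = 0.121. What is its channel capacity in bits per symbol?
0.4678 bits

For a binary symmetric channel (BSC) with error probability p:
Capacity C = 1 - H(p) bits per symbol

where H(p) = -p log₂(p) - (1-p) log₂(1-p) is the binary entropy function.

H(0.121) = 0.5322 bits
C = 1 - 0.5322 = 0.4678 bits per symbol

This means we can reliably transmit up to 0.4678 bits of information per channel use.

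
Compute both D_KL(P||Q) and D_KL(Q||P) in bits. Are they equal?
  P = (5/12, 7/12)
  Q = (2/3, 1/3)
D_KL(P||Q) = 0.1884, D_KL(Q||P) = 0.1829

KL divergence is not symmetric: D_KL(P||Q) ≠ D_KL(Q||P) in general.

D_KL(P||Q) = 0.1884 bits
D_KL(Q||P) = 0.1829 bits

No, they are not equal!

This asymmetry is why KL divergence is not a true distance metric.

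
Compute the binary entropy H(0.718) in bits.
0.8582 bits

The binary entropy function is:
H(p) = -p log(p) - (1-p) log(1-p)

H(0.718) = -0.718 × log_2(0.718) - 0.282 × log_2(0.282)
H(0.718) = 0.8582 bits

Note: Binary entropy is maximized at p=0.5 (H=1 bit) and minimized at p=0 or p=1 (H=0).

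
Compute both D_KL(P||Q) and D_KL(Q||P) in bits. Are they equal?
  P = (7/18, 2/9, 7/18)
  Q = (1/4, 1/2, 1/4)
D_KL(P||Q) = 0.2358, D_KL(Q||P) = 0.2662

KL divergence is not symmetric: D_KL(P||Q) ≠ D_KL(Q||P) in general.

D_KL(P||Q) = 0.2358 bits
D_KL(Q||P) = 0.2662 bits

No, they are not equal!

This asymmetry is why KL divergence is not a true distance metric.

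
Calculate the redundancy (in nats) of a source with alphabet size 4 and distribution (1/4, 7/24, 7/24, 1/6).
0.0223 nats

Redundancy measures how far a source is from maximum entropy:
R = H_max - H(X)

Maximum entropy for 4 symbols: H_max = log_e(4) = 1.3863 nats
Actual entropy: H(X) = 1.3640 nats
Redundancy: R = 1.3863 - 1.3640 = 0.0223 nats

This redundancy represents potential for compression: the source could be compressed by 0.0223 nats per symbol.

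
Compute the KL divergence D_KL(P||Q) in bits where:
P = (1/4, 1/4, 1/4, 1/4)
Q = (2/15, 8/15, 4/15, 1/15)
0.4069 bits

KL divergence: D_KL(P||Q) = Σ p(x) log(p(x)/q(x))

Computing term by term:
  x=0: 1/4 × log_2[(1/4)/(2/15)] = 1/4 × 0.9069 = 0.2267
  x=1: 1/4 × log_2[(1/4)/(8/15)] = 1/4 × -1.0931 = -0.2733
  x=2: 1/4 × log_2[(1/4)/(4/15)] = 1/4 × -0.0931 = -0.0233
  x=3: 1/4 × log_2[(1/4)/(1/15)] = 1/4 × 1.9069 = 0.4767

D_KL(P||Q) = 0.4069 bits

Note: KL divergence is always non-negative and equals 0 iff P = Q.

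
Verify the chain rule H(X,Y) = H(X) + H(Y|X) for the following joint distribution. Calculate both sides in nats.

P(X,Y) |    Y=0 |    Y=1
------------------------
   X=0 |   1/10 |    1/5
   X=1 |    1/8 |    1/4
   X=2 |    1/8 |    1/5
H(X,Y) = 1.7405, H(X) = 1.0943, H(Y|X) = 0.6462 (all in nats)

Chain rule: H(X,Y) = H(X) + H(Y|X)

Left side — joint entropy directly:
H(X,Y) = -Σ p(x,y) log p(x,y) = 1.7405 nats

Right side — compute H(Y|X) from the conditional distributions:
P(X) = (3/10, 3/8, 13/40), so H(X) = 1.0943 nats
H(Y|X) = Σ_x P(X=x) · H(Y|X=x):
  P(Y|X=0) = (1/3, 2/3), H(Y|X=0) = 0.6365, weight P(X=0) = 3/10
  P(Y|X=1) = (1/3, 2/3), H(Y|X=1) = 0.6365, weight P(X=1) = 3/8
  P(Y|X=2) = (5/13, 8/13), H(Y|X=2) = 0.6663, weight P(X=2) = 13/40
H(Y|X) = 0.6462 nats

H(X) + H(Y|X) = 1.0943 + 0.6462 = 1.7405 nats

Both sides equal 1.7405 nats. ✓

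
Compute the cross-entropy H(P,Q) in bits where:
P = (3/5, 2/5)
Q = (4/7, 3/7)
0.9734 bits

Cross-entropy: H(P,Q) = -Σ p(x) log q(x)

Alternatively: H(P,Q) = H(P) + D_KL(P||Q)
H(P) = 0.9710 bits
D_KL(P||Q) = 0.0024 bits

H(P,Q) = 0.9710 + 0.0024 = 0.9734 bits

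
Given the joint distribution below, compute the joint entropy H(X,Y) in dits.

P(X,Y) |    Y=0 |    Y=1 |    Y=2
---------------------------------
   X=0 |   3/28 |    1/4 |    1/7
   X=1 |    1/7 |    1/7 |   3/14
0.7600 dits

Joint entropy is H(X,Y) = -Σ_{x,y} p(x,y) log p(x,y).

Summing over all non-zero entries:
H(X,Y) = -[3/28·log_10(3/28) + 1/4·log_10(1/4) + 1/7·log_10(1/7) + 1/7·log_10(1/7) + 1/7·log_10(1/7) + 3/14·log_10(3/14)]
H(X,Y) = 0.7600 dits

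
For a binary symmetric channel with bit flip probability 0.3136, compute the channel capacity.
0.1027 bits

For a binary symmetric channel (BSC) with error probability p:
Capacity C = 1 - H(p) bits per symbol

where H(p) = -p log₂(p) - (1-p) log₂(1-p) is the binary entropy function.

H(0.3136) = 0.8973 bits
C = 1 - 0.8973 = 0.1027 bits per symbol

This means we can reliably transmit up to 0.1027 bits of information per channel use.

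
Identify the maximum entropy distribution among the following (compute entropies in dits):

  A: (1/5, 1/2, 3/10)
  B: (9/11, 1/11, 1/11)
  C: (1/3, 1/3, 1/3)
C

For a discrete distribution over n outcomes, entropy is maximized by the uniform distribution.

Computing entropies:
H(A) = 0.4472 dits
H(B) = 0.2606 dits
H(C) = 0.4771 dits

The uniform distribution (where all probabilities equal 1/3) achieves the maximum entropy of log_10(3) = 0.4771 dits.

Distribution C has the highest entropy.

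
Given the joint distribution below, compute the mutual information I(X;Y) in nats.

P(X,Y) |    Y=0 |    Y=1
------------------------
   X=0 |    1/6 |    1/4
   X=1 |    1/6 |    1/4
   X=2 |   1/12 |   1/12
0.0028 nats

Mutual information: I(X;Y) = H(X) + H(Y) - H(X,Y)

Marginals:
P(X) = (5/12, 5/12, 1/6), H(X) = 1.0282 nats
P(Y) = (5/12, 7/12), H(Y) = 0.6792 nats

Joint entropy: H(X,Y) = 1.7046 nats

I(X;Y) = 1.0282 + 0.6792 - 1.7046 = 0.0028 nats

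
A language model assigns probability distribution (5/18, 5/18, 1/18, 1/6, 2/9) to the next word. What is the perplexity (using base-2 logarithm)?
4.5045

Perplexity is 2^H (or exp(H) for natural log).

First, H = -Σ p log p = 2.1714 bits
Perplexity = 2^2.1714 = 4.5045

Interpretation: The model's uncertainty is equivalent to choosing uniformly among 4.5 options.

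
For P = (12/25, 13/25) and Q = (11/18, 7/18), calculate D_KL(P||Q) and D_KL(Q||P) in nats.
D_KL(P||Q) = 0.0352, D_KL(Q||P) = 0.0346

KL divergence is not symmetric: D_KL(P||Q) ≠ D_KL(Q||P) in general.

D_KL(P||Q) = 0.0352 nats
D_KL(Q||P) = 0.0346 nats

No, they are not equal!

This asymmetry is why KL divergence is not a true distance metric.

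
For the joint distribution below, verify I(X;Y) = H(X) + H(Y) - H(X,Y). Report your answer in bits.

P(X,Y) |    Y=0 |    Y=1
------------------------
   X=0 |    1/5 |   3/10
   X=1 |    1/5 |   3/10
I(X;Y) = 0.0000 bits

Mutual information has multiple equivalent forms:
- I(X;Y) = H(X) - H(X|Y)
- I(X;Y) = H(Y) - H(Y|X)
- I(X;Y) = H(X) + H(Y) - H(X,Y)

Computing all quantities:
H(X) = 1.0000, H(Y) = 0.9710, H(X,Y) = 1.9710
H(X|Y) = 1.0000, H(Y|X) = 0.9710

Verification:
H(X) - H(X|Y) = 1.0000 - 1.0000 = 0.0000
H(Y) - H(Y|X) = 0.9710 - 0.9710 = 0.0000
H(X) + H(Y) - H(X,Y) = 1.0000 + 0.9710 - 1.9710 = 0.0000

All forms give I(X;Y) = 0.0000 bits. ✓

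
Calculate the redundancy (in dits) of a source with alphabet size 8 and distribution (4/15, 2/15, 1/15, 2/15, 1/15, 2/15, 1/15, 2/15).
0.0481 dits

Redundancy measures how far a source is from maximum entropy:
R = H_max - H(X)

Maximum entropy for 8 symbols: H_max = log_10(8) = 0.9031 dits
Actual entropy: H(X) = 0.8550 dits
Redundancy: R = 0.9031 - 0.8550 = 0.0481 dits

This redundancy represents potential for compression: the source could be compressed by 0.0481 dits per symbol.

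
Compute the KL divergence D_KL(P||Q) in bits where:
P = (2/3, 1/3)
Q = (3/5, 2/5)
0.0137 bits

KL divergence: D_KL(P||Q) = Σ p(x) log(p(x)/q(x))

Computing term by term:
  x=0: 2/3 × log_2[(2/3)/(3/5)] = 2/3 × 0.1520 = 0.1013
  x=1: 1/3 × log_2[(1/3)/(2/5)] = 1/3 × -0.2630 = -0.0877

D_KL(P||Q) = 0.0137 bits

Note: KL divergence is always non-negative and equals 0 iff P = Q.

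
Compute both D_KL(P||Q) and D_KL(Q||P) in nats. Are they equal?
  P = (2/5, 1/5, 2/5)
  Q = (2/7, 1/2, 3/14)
D_KL(P||Q) = 0.2010, D_KL(Q||P) = 0.2283

KL divergence is not symmetric: D_KL(P||Q) ≠ D_KL(Q||P) in general.

D_KL(P||Q) = 0.2010 nats
D_KL(Q||P) = 0.2283 nats

No, they are not equal!

This asymmetry is why KL divergence is not a true distance metric.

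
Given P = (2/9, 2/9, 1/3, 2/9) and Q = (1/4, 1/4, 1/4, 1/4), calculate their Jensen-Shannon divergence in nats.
0.0042 nats

Jensen-Shannon divergence is:
JSD(P||Q) = 0.5 × D_KL(P||M) + 0.5 × D_KL(Q||M)
where M = 0.5 × (P + Q) is the mixture distribution.

M = 0.5 × (2/9, 2/9, 1/3, 2/9) + 0.5 × (1/4, 1/4, 1/4, 1/4) = (0.236111, 0.236111, 7/24, 0.236111)

D_KL(P||M) = 0.0041 nats
D_KL(Q||M) = 0.0043 nats

JSD(P||Q) = 0.5 × 0.0041 + 0.5 × 0.0043 = 0.0042 nats

Unlike KL divergence, JSD is symmetric and bounded: 0 ≤ JSD ≤ log(2).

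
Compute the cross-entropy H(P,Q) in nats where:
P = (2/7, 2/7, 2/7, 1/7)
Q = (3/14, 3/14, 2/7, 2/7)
1.4172 nats

Cross-entropy: H(P,Q) = -Σ p(x) log q(x)

Alternatively: H(P,Q) = H(P) + D_KL(P||Q)
H(P) = 1.3518 nats
D_KL(P||Q) = 0.0654 nats

H(P,Q) = 1.3518 + 0.0654 = 1.4172 nats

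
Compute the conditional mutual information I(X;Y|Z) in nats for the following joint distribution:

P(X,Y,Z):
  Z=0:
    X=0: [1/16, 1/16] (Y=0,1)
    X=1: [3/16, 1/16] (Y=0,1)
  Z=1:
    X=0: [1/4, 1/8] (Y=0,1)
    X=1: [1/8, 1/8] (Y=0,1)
0.0201 nats

Conditional mutual information: I(X;Y|Z) = H(X|Z) + H(Y|Z) - H(X,Y|Z)

H(Z) = 0.6616
H(X,Z) = 1.3209 → H(X|Z) = 0.6593
H(Y,Z) = 1.3209 → H(Y|Z) = 0.6593
H(X,Y,Z) = 1.9601 → H(X,Y|Z) = 1.2985

I(X;Y|Z) = 0.6593 + 0.6593 - 1.2985 = 0.0201 nats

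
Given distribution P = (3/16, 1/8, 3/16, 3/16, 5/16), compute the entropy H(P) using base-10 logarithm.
0.6797 dits

Shannon entropy is H(X) = -Σ p(x) log p(x).

For P = (3/16, 1/8, 3/16, 3/16, 5/16):
H = -3/16 × log_10(3/16) -1/8 × log_10(1/8) -3/16 × log_10(3/16) -3/16 × log_10(3/16) -5/16 × log_10(5/16)
H = 0.6797 dits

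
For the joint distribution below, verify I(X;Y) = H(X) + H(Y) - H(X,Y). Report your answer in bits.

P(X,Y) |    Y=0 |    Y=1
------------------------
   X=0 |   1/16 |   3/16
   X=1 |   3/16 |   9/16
I(X;Y) = 0.0000 bits

Mutual information has multiple equivalent forms:
- I(X;Y) = H(X) - H(X|Y)
- I(X;Y) = H(Y) - H(Y|X)
- I(X;Y) = H(X) + H(Y) - H(X,Y)

Computing all quantities:
H(X) = 0.8113, H(Y) = 0.8113, H(X,Y) = 1.6226
H(X|Y) = 0.8113, H(Y|X) = 0.8113

Verification:
H(X) - H(X|Y) = 0.8113 - 0.8113 = 0.0000
H(Y) - H(Y|X) = 0.8113 - 0.8113 = 0.0000
H(X) + H(Y) - H(X,Y) = 0.8113 + 0.8113 - 1.6226 = 0.0000

All forms give I(X;Y) = 0.0000 bits. ✓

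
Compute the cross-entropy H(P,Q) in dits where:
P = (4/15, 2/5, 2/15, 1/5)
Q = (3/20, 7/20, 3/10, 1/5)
0.6116 dits

Cross-entropy: H(P,Q) = -Σ p(x) log q(x)

Alternatively: H(P,Q) = H(P) + D_KL(P||Q)
H(P) = 0.5687 dits
D_KL(P||Q) = 0.0429 dits

H(P,Q) = 0.5687 + 0.0429 = 0.6116 dits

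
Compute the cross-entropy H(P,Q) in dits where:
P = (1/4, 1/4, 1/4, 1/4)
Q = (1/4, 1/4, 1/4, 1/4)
0.6021 dits

Cross-entropy: H(P,Q) = -Σ p(x) log q(x)

Alternatively: H(P,Q) = H(P) + D_KL(P||Q)
H(P) = 0.6021 dits
D_KL(P||Q) = 0.0000 dits

H(P,Q) = 0.6021 + 0.0000 = 0.6021 dits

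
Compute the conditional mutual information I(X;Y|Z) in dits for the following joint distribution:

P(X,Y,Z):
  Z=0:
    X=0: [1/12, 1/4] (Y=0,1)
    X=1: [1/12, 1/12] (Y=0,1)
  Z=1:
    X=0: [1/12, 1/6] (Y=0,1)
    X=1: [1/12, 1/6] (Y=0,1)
0.0066 dits

Conditional mutual information: I(X;Y|Z) = H(X|Z) + H(Y|Z) - H(X,Y|Z)

H(Z) = 0.3010
H(X,Z) = 0.5898 → H(X|Z) = 0.2887
H(Y,Z) = 0.5775 → H(Y|Z) = 0.2764
H(X,Y,Z) = 0.8596 → H(X,Y|Z) = 0.5585

I(X;Y|Z) = 0.2887 + 0.2764 - 0.5585 = 0.0066 dits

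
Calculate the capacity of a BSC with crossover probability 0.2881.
0.1337 bits

For a binary symmetric channel (BSC) with error probability p:
Capacity C = 1 - H(p) bits per symbol

where H(p) = -p log₂(p) - (1-p) log₂(1-p) is the binary entropy function.

H(0.2881) = 0.8663 bits
C = 1 - 0.8663 = 0.1337 bits per symbol

This means we can reliably transmit up to 0.1337 bits of information per channel use.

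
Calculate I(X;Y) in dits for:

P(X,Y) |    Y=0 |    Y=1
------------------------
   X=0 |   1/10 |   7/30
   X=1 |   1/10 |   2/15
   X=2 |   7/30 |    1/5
0.0096 dits

Mutual information: I(X;Y) = H(X) + H(Y) - H(X,Y)

Marginals:
P(X) = (1/3, 7/30, 13/30), H(X) = 0.4639 dits
P(Y) = (13/30, 17/30), H(Y) = 0.2972 dits

Joint entropy: H(X,Y) = 0.7514 dits

I(X;Y) = 0.4639 + 0.2972 - 0.7514 = 0.0096 dits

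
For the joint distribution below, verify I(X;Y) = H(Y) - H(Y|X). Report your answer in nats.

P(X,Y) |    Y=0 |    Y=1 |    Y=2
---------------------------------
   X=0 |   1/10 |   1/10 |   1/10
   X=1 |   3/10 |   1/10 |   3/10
I(X;Y) = 0.0224 nats

Mutual information has multiple equivalent forms:
- I(X;Y) = H(X) - H(X|Y)
- I(X;Y) = H(Y) - H(Y|X)
- I(X;Y) = H(X) + H(Y) - H(X,Y)

Computing all quantities:
H(X) = 0.6109, H(Y) = 1.0549, H(X,Y) = 1.6434
H(X|Y) = 0.5885, H(Y|X) = 1.0326

Verification:
H(X) - H(X|Y) = 0.6109 - 0.5885 = 0.0224
H(Y) - H(Y|X) = 1.0549 - 1.0326 = 0.0224
H(X) + H(Y) - H(X,Y) = 0.6109 + 1.0549 - 1.6434 = 0.0224

All forms give I(X;Y) = 0.0224 nats. ✓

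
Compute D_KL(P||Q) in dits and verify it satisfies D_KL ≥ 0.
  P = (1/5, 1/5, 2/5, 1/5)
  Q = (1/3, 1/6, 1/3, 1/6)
0.0190 dits

KL divergence satisfies the Gibbs inequality: D_KL(P||Q) ≥ 0 for all distributions P, Q.

D_KL(P||Q) = Σ p(x) log(p(x)/q(x))
Term by term:
  x=0: 1/5 × log_10[(1/5)/(1/3)] = -0.0444
  x=1: 1/5 × log_10[(1/5)/(1/6)] = 0.0158
  x=2: 2/5 × log_10[(2/5)/(1/3)] = 0.0317
  x=3: 1/5 × log_10[(1/5)/(1/6)] = 0.0158
D_KL(P||Q) = 0.0190 dits

D_KL(P||Q) = 0.0190 ≥ 0 ✓

This non-negativity is a fundamental property: relative entropy cannot be negative because it measures how different Q is from P.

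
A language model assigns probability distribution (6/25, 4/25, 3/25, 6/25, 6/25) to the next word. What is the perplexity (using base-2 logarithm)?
4.8316

Perplexity is 2^H (or exp(H) for natural log).

First, H = -Σ p log p = 2.2725 bits
Perplexity = 2^2.2725 = 4.8316

Interpretation: The model's uncertainty is equivalent to choosing uniformly among 4.8 options.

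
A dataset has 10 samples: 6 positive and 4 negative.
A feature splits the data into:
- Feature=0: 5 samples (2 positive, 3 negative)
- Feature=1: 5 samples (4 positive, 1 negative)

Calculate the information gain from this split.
0.1245 bits

Information Gain = H(Y) - H(Y|Feature)

Before split:
P(positive) = 6/10 = 0.6000
H(Y) = 0.9710 bits

After split:
Feature=0: H = 0.9710 bits (weight = 5/10)
Feature=1: H = 0.7219 bits (weight = 5/10)
H(Y|Feature) = (5/10)×0.9710 + (5/10)×0.7219 = 0.8464 bits

Information Gain = 0.9710 - 0.8464 = 0.1245 bits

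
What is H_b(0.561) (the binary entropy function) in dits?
0.2978 dits

The binary entropy function is:
H(p) = -p log(p) - (1-p) log(1-p)

H(0.561) = -0.561 × log_10(0.561) - 0.439 × log_10(0.439)
H(0.561) = 0.2978 dits

Note: Binary entropy is maximized at p=0.5 (H=1 bit) and minimized at p=0 or p=1 (H=0).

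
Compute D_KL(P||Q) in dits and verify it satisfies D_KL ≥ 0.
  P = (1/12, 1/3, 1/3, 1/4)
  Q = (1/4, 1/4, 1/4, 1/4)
0.0435 dits

KL divergence satisfies the Gibbs inequality: D_KL(P||Q) ≥ 0 for all distributions P, Q.

D_KL(P||Q) = Σ p(x) log(p(x)/q(x))
Term by term:
  x=0: 1/12 × log_10[(1/12)/(1/4)] = -0.0398
  x=1: 1/3 × log_10[(1/3)/(1/4)] = 0.0416
  x=2: 1/3 × log_10[(1/3)/(1/4)] = 0.0416
  x=3: 1/4 × log_10[(1/4)/(1/4)] = 0.0000
D_KL(P||Q) = 0.0435 dits

D_KL(P||Q) = 0.0435 ≥ 0 ✓

This non-negativity is a fundamental property: relative entropy cannot be negative because it measures how different Q is from P.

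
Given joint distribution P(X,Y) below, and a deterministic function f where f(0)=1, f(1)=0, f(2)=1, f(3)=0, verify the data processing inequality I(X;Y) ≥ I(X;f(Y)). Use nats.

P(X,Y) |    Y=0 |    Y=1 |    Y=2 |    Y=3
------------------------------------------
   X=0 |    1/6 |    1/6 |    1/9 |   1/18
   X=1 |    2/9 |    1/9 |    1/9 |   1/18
I(X;Y) = 0.0096, I(X;f(Y)) = 0.0065, inequality holds: 0.0096 ≥ 0.0065

Data Processing Inequality: For any Markov chain X → Y → Z, we have I(X;Y) ≥ I(X;Z).

Here Z = f(Y) is a deterministic function of Y, forming X → Y → Z.

Original I(X;Y) = 0.0096 nats

After applying f:
P(X,Z) where Z=f(Y):
- P(X,Z=0) = P(X,Y=1) + P(X,Y=3)
- P(X,Z=1) = P(X,Y=0) + P(X,Y=2)

I(X;Z) = I(X;f(Y)) = 0.0065 nats

Verification: 0.0096 ≥ 0.0065 ✓

Information cannot be created by processing; the function f can only lose information about X.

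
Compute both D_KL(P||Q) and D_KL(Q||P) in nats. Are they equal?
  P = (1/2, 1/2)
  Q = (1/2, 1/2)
D_KL(P||Q) = 0.0000, D_KL(Q||P) = 0.0000

KL divergence is not symmetric: D_KL(P||Q) ≠ D_KL(Q||P) in general.

D_KL(P||Q) = 0.0000 nats
D_KL(Q||P) = 0.0000 nats

In this case they happen to be equal (to 4 decimal places).

This asymmetry is why KL divergence is not a true distance metric.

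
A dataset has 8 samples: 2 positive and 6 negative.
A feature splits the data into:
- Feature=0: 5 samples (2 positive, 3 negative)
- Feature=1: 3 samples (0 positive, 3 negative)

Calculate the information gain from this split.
0.2044 bits

Information Gain = H(Y) - H(Y|Feature)

Before split:
P(positive) = 2/8 = 0.2500
H(Y) = 0.8113 bits

After split:
Feature=0: H = 0.9710 bits (weight = 5/8)
Feature=1: H = 0.0000 bits (weight = 3/8)
H(Y|Feature) = (5/8)×0.9710 + (3/8)×0.0000 = 0.6068 bits

Information Gain = 0.8113 - 0.6068 = 0.2044 bits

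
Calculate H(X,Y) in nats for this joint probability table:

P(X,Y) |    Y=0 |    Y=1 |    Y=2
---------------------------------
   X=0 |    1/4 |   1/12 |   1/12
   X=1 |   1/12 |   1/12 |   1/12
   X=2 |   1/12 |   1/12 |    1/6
2.0947 nats

Joint entropy is H(X,Y) = -Σ_{x,y} p(x,y) log p(x,y).

Summing over all non-zero entries:
H(X,Y) = -[1/4·log_e(1/4) + 1/12·log_e(1/12) + 1/12·log_e(1/12) + 1/12·log_e(1/12) + 1/12·log_e(1/12) + 1/12·log_e(1/12) + 1/12·log_e(1/12) + 1/12·log_e(1/12) + 1/6·log_e(1/6)]
H(X,Y) = 2.0947 nats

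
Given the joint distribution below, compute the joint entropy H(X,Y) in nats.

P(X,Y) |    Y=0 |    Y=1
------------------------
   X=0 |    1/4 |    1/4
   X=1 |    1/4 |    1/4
1.3863 nats

Joint entropy is H(X,Y) = -Σ_{x,y} p(x,y) log p(x,y).

Summing over all non-zero entries:
H(X,Y) = -[1/4·log_e(1/4) + 1/4·log_e(1/4) + 1/4·log_e(1/4) + 1/4·log_e(1/4)]
H(X,Y) = 1.3863 nats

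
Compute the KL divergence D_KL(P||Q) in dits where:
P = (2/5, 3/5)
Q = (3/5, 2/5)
0.0352 dits

KL divergence: D_KL(P||Q) = Σ p(x) log(p(x)/q(x))

Computing term by term:
  x=0: 2/5 × log_10[(2/5)/(3/5)] = 2/5 × -0.1761 = -0.0704
  x=1: 3/5 × log_10[(3/5)/(2/5)] = 3/5 × 0.1761 = 0.1057

D_KL(P||Q) = 0.0352 dits

Note: KL divergence is always non-negative and equals 0 iff P = Q.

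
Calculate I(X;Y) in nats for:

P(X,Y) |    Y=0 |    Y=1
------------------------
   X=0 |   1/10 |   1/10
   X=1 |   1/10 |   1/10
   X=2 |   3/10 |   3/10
0.0000 nats

Mutual information: I(X;Y) = H(X) + H(Y) - H(X,Y)

Marginals:
P(X) = (1/5, 1/5, 3/5), H(X) = 0.9503 nats
P(Y) = (1/2, 1/2), H(Y) = 0.6931 nats

Joint entropy: H(X,Y) = 1.6434 nats

I(X;Y) = 0.9503 + 0.6931 - 1.6434 = 0.0000 nats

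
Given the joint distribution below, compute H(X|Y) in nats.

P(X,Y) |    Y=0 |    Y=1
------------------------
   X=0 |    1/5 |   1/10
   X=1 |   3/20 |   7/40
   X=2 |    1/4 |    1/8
1.0752 nats

Using the chain rule: H(X|Y) = H(X,Y) - H(Y)

First, compute H(X,Y) = 1.7482 nats

Marginal P(Y) = (3/5, 2/5)
H(Y) = 0.6730 nats

H(X|Y) = H(X,Y) - H(Y) = 1.7482 - 0.6730 = 1.0752 nats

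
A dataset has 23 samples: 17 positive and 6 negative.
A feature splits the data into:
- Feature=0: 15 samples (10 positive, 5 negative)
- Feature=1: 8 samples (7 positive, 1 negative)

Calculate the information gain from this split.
0.0401 bits

Information Gain = H(Y) - H(Y|Feature)

Before split:
P(positive) = 17/23 = 0.7391
H(Y) = 0.8281 bits

After split:
Feature=0: H = 0.9183 bits (weight = 15/23)
Feature=1: H = 0.5436 bits (weight = 8/23)
H(Y|Feature) = (15/23)×0.9183 + (8/23)×0.5436 = 0.7880 bits

Information Gain = 0.8281 - 0.7880 = 0.0401 bits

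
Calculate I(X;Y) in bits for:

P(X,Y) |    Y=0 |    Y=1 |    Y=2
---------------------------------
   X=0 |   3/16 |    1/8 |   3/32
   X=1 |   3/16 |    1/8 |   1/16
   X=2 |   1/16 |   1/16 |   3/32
0.0384 bits

Mutual information: I(X;Y) = H(X) + H(Y) - H(X,Y)

Marginals:
P(X) = (13/32, 3/8, 7/32), H(X) = 1.5382 bits
P(Y) = (7/16, 5/16, 1/4), H(Y) = 1.5462 bits

Joint entropy: H(X,Y) = 3.0460 bits

I(X;Y) = 1.5382 + 1.5462 - 3.0460 = 0.0384 bits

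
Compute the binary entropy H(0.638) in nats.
0.6546 nats

The binary entropy function is:
H(p) = -p log(p) - (1-p) log(1-p)

H(0.638) = -0.638 × log_e(0.638) - 0.362 × log_e(0.362)
H(0.638) = 0.6546 nats

Note: Binary entropy is maximized at p=0.5 (H=1 bit) and minimized at p=0 or p=1 (H=0).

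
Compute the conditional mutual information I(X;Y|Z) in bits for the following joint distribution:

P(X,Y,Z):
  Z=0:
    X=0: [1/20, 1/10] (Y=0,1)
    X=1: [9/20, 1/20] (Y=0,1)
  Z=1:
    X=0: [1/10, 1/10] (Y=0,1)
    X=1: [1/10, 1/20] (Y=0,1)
0.1414 bits

Conditional mutual information: I(X;Y|Z) = H(X|Z) + H(Y|Z) - H(X,Y|Z)

H(Z) = 0.9341
H(X,Z) = 1.7855 → H(X|Z) = 0.8514
H(Y,Z) = 1.7855 → H(Y|Z) = 0.8514
H(X,Y,Z) = 2.4955 → H(X,Y|Z) = 1.5614

I(X;Y|Z) = 0.8514 + 0.8514 - 1.5614 = 0.1414 bits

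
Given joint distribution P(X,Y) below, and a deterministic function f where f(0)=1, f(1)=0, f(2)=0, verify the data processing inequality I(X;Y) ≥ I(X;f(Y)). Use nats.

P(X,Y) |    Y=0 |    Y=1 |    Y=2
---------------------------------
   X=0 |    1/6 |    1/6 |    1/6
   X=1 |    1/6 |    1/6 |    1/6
I(X;Y) = 0.0000, I(X;f(Y)) = 0.0000, inequality holds: 0.0000 ≥ 0.0000

Data Processing Inequality: For any Markov chain X → Y → Z, we have I(X;Y) ≥ I(X;Z).

Here Z = f(Y) is a deterministic function of Y, forming X → Y → Z.

Original I(X;Y) = 0.0000 nats

After applying f:
P(X,Z) where Z=f(Y):
- P(X,Z=0) = P(X,Y=1) + P(X,Y=2)
- P(X,Z=1) = P(X,Y=0)

I(X;Z) = I(X;f(Y)) = 0.0000 nats

Verification: 0.0000 ≥ 0.0000 ✓

Information cannot be created by processing; the function f can only lose information about X.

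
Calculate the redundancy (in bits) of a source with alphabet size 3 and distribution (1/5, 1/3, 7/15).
0.0791 bits

Redundancy measures how far a source is from maximum entropy:
R = H_max - H(X)

Maximum entropy for 3 symbols: H_max = log_2(3) = 1.5850 bits
Actual entropy: H(X) = 1.5058 bits
Redundancy: R = 1.5850 - 1.5058 = 0.0791 bits

This redundancy represents potential for compression: the source could be compressed by 0.0791 bits per symbol.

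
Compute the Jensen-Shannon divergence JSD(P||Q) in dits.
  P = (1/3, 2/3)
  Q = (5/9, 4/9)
0.0110 dits

Jensen-Shannon divergence is:
JSD(P||Q) = 0.5 × D_KL(P||M) + 0.5 × D_KL(Q||M)
where M = 0.5 × (P + Q) is the mixture distribution.

M = 0.5 × (1/3, 2/3) + 0.5 × (5/9, 4/9) = (4/9, 5/9)

D_KL(P||M) = 0.0111 dits
D_KL(Q||M) = 0.0108 dits

JSD(P||Q) = 0.5 × 0.0111 + 0.5 × 0.0108 = 0.0110 dits

Unlike KL divergence, JSD is symmetric and bounded: 0 ≤ JSD ≤ log(2).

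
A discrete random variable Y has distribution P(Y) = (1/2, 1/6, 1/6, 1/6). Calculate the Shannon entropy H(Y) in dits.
0.5396 dits

Shannon entropy is H(X) = -Σ p(x) log p(x).

For P = (1/2, 1/6, 1/6, 1/6):
H = -1/2 × log_10(1/2) -1/6 × log_10(1/6) -1/6 × log_10(1/6) -1/6 × log_10(1/6)
H = 0.5396 dits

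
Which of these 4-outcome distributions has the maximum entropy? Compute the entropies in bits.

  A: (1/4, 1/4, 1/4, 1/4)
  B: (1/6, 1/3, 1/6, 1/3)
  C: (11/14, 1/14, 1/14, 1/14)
A

For a discrete distribution over n outcomes, entropy is maximized by the uniform distribution.

Computing entropies:
H(A) = 2.0000 bits
H(B) = 1.9183 bits
H(C) = 1.0892 bits

The uniform distribution (where all probabilities equal 1/4) achieves the maximum entropy of log_2(4) = 2.0000 bits.

Distribution A has the highest entropy.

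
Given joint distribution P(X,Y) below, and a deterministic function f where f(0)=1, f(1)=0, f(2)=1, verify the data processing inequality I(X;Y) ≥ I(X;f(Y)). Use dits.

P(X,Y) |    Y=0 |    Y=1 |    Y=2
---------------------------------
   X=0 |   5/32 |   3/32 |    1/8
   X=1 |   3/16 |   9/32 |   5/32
I(X;Y) = 0.0090, I(X;f(Y)) = 0.0089, inequality holds: 0.0090 ≥ 0.0089

Data Processing Inequality: For any Markov chain X → Y → Z, we have I(X;Y) ≥ I(X;Z).

Here Z = f(Y) is a deterministic function of Y, forming X → Y → Z.

Original I(X;Y) = 0.0090 dits

After applying f:
P(X,Z) where Z=f(Y):
- P(X,Z=0) = P(X,Y=1)
- P(X,Z=1) = P(X,Y=0) + P(X,Y=2)

I(X;Z) = I(X;f(Y)) = 0.0089 dits

Verification: 0.0090 ≥ 0.0089 ✓

Information cannot be created by processing; the function f can only lose information about X.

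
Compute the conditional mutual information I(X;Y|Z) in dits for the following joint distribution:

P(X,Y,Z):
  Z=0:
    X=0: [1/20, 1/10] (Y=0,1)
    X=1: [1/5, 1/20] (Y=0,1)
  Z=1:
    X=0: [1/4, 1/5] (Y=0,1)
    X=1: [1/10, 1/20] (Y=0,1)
0.0204 dits

Conditional mutual information: I(X;Y|Z) = H(X|Z) + H(Y|Z) - H(X,Y|Z)

H(Z) = 0.2923
H(X,Z) = 0.5537 → H(X|Z) = 0.2615
H(Y,Z) = 0.5842 → H(Y|Z) = 0.2919
H(X,Y,Z) = 0.8253 → H(X,Y|Z) = 0.5330

I(X;Y|Z) = 0.2615 + 0.2919 - 0.5330 = 0.0204 dits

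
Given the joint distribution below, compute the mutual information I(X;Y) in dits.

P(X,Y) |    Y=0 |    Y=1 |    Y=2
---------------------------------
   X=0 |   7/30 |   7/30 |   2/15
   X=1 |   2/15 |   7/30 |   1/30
0.0112 dits

Mutual information: I(X;Y) = H(X) + H(Y) - H(X,Y)

Marginals:
P(X) = (3/5, 2/5), H(X) = 0.2923 dits
P(Y) = (11/30, 7/15, 1/6), H(Y) = 0.4439 dits

Joint entropy: H(X,Y) = 0.7250 dits

I(X;Y) = 0.2923 + 0.4439 - 0.7250 = 0.0112 dits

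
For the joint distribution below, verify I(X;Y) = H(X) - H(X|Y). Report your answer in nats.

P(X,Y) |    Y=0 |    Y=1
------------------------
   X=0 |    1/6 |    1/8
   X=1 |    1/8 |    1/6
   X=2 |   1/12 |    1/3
I(X;Y) = 0.0547 nats

Mutual information has multiple equivalent forms:
- I(X;Y) = H(X) - H(X|Y)
- I(X;Y) = H(Y) - H(Y|X)
- I(X;Y) = H(X) + H(Y) - H(X,Y)

Computing all quantities:
H(X) = 1.0835, H(Y) = 0.6616, H(X,Y) = 1.6904
H(X|Y) = 1.0288, H(Y|X) = 0.6069

Verification:
H(X) - H(X|Y) = 1.0835 - 1.0288 = 0.0547
H(Y) - H(Y|X) = 0.6616 - 0.6069 = 0.0547
H(X) + H(Y) - H(X,Y) = 1.0835 + 0.6616 - 1.6904 = 0.0547

All forms give I(X;Y) = 0.0547 nats. ✓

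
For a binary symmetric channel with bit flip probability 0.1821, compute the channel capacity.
0.3154 bits

For a binary symmetric channel (BSC) with error probability p:
Capacity C = 1 - H(p) bits per symbol

where H(p) = -p log₂(p) - (1-p) log₂(1-p) is the binary entropy function.

H(0.1821) = 0.6846 bits
C = 1 - 0.6846 = 0.3154 bits per symbol

This means we can reliably transmit up to 0.3154 bits of information per channel use.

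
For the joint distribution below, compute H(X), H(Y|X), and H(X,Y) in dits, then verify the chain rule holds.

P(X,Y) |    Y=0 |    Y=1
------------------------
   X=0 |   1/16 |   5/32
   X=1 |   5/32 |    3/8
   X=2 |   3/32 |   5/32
H(X,Y) = 0.7093, H(X) = 0.4408, H(Y|X) = 0.2684 (all in dits)

Chain rule: H(X,Y) = H(X) + H(Y|X)

Left side — joint entropy directly:
H(X,Y) = -Σ p(x,y) log p(x,y) = 0.7093 dits

Right side — compute H(Y|X) from the conditional distributions:
P(X) = (7/32, 17/32, 1/4), so H(X) = 0.4408 dits
H(Y|X) = Σ_x P(X=x) · H(Y|X=x):
  P(Y|X=0) = (2/7, 5/7), H(Y|X=0) = 0.2598, weight P(X=0) = 7/32
  P(Y|X=1) = (5/17, 12/17), H(Y|X=1) = 0.2631, weight P(X=1) = 17/32
  P(Y|X=2) = (3/8, 5/8), H(Y|X=2) = 0.2873, weight P(X=2) = 1/4
H(Y|X) = 0.2684 dits

H(X) + H(Y|X) = 0.4408 + 0.2684 = 0.7093 dits

Both sides equal 0.7093 dits. ✓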